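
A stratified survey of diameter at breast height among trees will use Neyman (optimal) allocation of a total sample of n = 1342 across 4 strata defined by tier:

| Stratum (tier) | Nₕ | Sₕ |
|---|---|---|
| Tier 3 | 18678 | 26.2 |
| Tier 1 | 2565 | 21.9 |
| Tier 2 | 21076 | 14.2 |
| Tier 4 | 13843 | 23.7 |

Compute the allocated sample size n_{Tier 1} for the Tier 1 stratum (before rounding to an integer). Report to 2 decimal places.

Neyman allocation: nₕ = n·NₕSₕ / Σⱼ NⱼSⱼ.
Σ NⱼSⱼ = 18678·26.2 + 2565·21.9 + 21076·14.2 + 13843·23.7 = 1.1728954 × 10^6.
n_{Tier 1} = 1342·2565·21.9 / (1.1728954 × 10^6) = 64.27.

64.27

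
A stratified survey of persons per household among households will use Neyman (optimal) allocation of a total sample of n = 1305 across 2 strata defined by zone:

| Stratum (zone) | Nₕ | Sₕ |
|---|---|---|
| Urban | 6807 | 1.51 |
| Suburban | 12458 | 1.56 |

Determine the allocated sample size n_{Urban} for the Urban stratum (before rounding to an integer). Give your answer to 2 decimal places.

Neyman allocation: nₕ = n·NₕSₕ / Σⱼ NⱼSⱼ.
Σ NⱼSⱼ = 6807·1.51 + 12458·1.56 = 29713.05.
n_{Urban} = 1305·6807·1.51 / 29713.05 = 451.44.

451.44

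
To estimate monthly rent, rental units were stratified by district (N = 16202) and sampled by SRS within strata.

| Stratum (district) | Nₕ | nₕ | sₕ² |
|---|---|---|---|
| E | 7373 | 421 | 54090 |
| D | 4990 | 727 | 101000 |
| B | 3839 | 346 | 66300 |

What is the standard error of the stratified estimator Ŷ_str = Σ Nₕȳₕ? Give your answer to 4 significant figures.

110000

Var(Ŷ_str) = Σₕ Nₕ²(1 − fₕ)sₕ²/nₕ.
E: 7373²·(1 − 421/7373)·54090/421 = 6.585502 × 10^9.
D: 4990²·(1 − 727/4990)·101000/727 = 2.9553086 × 10^9.
B: 3839²·(1 − 346/3839)·66300/346 = 2.5695326 × 10^9.
Sum = 1.2110343 × 10^10.
SE = √(1.2110343 × 10^10) = 110000.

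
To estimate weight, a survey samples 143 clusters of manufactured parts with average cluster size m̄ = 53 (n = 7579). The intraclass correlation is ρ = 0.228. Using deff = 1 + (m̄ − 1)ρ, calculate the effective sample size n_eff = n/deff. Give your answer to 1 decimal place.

deff = 1 + (53 − 1)·0.228 = 1 + 11.856 = 12.856.
n_eff = 7579 / 12.856 = 589.5.

589.5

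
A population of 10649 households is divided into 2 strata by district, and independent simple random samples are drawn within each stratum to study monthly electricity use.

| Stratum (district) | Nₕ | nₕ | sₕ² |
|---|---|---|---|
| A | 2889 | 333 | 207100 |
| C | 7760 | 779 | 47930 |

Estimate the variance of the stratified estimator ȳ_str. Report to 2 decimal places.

69.89

Var(ȳ_str) = Σₕ Wₕ²(1 − fₕ)sₕ²/nₕ with Wₕ = Nₕ/N, N = 10649.
A: Wₕ = 0.27129308; term = 0.27129308²·(1 − 0.11526480)·207100/333 = 40.49735.
C: Wₕ = 0.72870692; term = 0.72870692²·(1 − 0.10038660)·47930/779 = 29.392172.
Sum = 69.889522.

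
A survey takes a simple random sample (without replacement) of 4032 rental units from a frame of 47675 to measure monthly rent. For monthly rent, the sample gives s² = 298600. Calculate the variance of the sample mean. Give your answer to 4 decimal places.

67.7943

Under SRS without replacement, Var(ȳ) = (1 − f)·s²/n with f = n/N = 4032/47675 = 0.08457263.
Var(ȳ) = (1 − 0.08457263)·298600/4032 = 0.91542737·74.05754 = 67.794299.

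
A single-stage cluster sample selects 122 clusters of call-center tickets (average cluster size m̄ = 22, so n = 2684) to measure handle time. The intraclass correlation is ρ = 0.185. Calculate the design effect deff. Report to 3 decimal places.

deff = 1 + (22 − 1)·0.185 = 1 + 3.885 = 4.885.

4.885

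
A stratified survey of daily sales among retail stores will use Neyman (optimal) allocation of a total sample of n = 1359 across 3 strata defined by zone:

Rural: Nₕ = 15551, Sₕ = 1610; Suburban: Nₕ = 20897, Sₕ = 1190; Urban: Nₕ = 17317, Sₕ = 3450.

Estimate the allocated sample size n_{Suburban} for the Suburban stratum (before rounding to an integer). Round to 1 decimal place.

308.2

Neyman allocation: nₕ = n·NₕSₕ / Σⱼ NⱼSⱼ.
Σ NⱼSⱼ = 15551·1610 + 20897·1190 + 17317·3450 = 1.0964819 × 10^8.
n_{Suburban} = 1359·20897·1190 / (1.0964819 × 10^8) = 308.2.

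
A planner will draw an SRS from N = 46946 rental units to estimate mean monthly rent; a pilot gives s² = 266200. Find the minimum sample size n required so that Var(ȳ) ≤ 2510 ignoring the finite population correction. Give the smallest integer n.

Without fpc, n₀ = s²/D = 266200/2510 = 106.0558.
Rounding up, n = 107.

107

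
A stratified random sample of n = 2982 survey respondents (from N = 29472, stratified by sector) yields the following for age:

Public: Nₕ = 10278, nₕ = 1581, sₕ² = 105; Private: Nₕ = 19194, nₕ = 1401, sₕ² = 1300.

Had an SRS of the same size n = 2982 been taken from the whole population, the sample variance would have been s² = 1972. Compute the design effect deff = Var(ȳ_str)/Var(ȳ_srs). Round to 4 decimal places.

Var(ȳ_str) = Σ Wₕ²(1−fₕ)sₕ²/nₕ with Wₕ = Nₕ/29472:
  Public: (10278/29472)²·(1−1581/10278)·105/1581 = 0.0068346503
  Private: (19194/29472)²·(1−1401/19194)·1300/1401 = 0.36483851
  → Var(ȳ_str) = 0.37167316.
Var(ȳ_srs) = (1 − 2982/29472)·1972/2982 = 0.59439017.
deff = 0.37167316 / 0.59439017 = 0.6253.

0.6253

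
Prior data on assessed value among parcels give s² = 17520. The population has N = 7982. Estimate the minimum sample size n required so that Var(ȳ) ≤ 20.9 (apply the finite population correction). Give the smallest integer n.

Without fpc, n₀ = s²/D = 17520/20.9 = 838.2775.
With fpc, (1 − n/N)·s²/n ≤ D requires n ≥ n₀/(1 + n₀/N) = 838.2775/(1 + 838.2775/7982) = 758.6078.
Rounding up, n = 759.

759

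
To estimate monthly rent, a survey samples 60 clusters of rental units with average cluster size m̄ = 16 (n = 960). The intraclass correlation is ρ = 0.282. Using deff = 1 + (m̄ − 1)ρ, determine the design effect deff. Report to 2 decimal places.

5.23

deff = 1 + (16 − 1)·0.282 = 1 + 4.23 = 5.23.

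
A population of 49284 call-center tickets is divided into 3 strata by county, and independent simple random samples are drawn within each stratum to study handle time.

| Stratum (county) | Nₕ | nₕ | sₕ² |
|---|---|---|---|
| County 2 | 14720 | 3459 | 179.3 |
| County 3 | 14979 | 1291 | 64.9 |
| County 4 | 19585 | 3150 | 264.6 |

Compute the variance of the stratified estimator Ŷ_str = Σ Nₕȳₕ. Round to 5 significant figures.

4.5937 × 10^7

Var(Ŷ_str) = Σₕ Nₕ²(1 − fₕ)sₕ²/nₕ.
County 2: 14720²·(1 − 3459/14720)·179.3/3459 = 8.5924002 × 10^6.
County 3: 14979²·(1 − 1291/14979)·64.9/1291 = 1.0307213 × 10^7.
County 4: 19585²·(1 − 3150/19585)·264.6/3150 = 2.7037876 × 10^7.
Sum = 4.5937489 × 10^7.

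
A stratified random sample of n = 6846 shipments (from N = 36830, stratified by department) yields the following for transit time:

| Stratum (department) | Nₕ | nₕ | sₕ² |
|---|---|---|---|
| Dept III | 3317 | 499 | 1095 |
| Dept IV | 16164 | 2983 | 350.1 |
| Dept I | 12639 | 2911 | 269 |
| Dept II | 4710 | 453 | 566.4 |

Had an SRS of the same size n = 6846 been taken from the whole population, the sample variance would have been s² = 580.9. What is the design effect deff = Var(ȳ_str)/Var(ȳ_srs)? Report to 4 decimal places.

Var(ȳ_str) = Σ Wₕ²(1−fₕ)sₕ²/nₕ with Wₕ = Nₕ/36830:
  Dept III: (3317/36830)²·(1−499/3317)·1095/499 = 0.01512156
  Dept IV: (16164/36830)²·(1−2983/16164)·350.1/2983 = 0.018434553
  Dept I: (12639/36830)²·(1−2911/12639)·269/2911 = 0.0083761204
  Dept II: (4710/36830)²·(1−453/4710)·566.4/453 = 0.018481881
  → Var(ȳ_str) = 0.060414114.
Var(ȳ_srs) = (1 − 6846/36830)·580.9/6846 = 0.06908.
deff = 0.060414114 / 0.06908 = 0.8746.

0.8746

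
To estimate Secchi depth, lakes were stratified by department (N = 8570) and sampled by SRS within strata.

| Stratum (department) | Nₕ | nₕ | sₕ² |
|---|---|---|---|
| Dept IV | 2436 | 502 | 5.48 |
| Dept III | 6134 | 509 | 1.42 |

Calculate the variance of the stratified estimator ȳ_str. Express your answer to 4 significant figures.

0.002011

Var(ȳ_str) = Σₕ Wₕ²(1 − fₕ)sₕ²/nₕ with Wₕ = Nₕ/N, N = 8570.
Dept IV: Wₕ = 0.28424737; term = 0.28424737²·(1 − 0.20607553)·5.48/502 = 7.0024328 × 10^-4.
Dept III: Wₕ = 0.71575263; term = 0.71575263²·(1 − 0.08298011)·1.42/509 = 0.0013106152.
Sum = 0.0020108585.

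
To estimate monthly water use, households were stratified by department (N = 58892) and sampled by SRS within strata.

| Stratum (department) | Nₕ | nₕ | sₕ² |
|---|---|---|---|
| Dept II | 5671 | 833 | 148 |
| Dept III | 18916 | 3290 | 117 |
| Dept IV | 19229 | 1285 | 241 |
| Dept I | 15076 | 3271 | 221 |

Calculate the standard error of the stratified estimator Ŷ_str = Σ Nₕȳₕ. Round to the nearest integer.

Var(Ŷ_str) = Σₕ Nₕ²(1 − fₕ)sₕ²/nₕ.
Dept II: 5671²·(1 − 833/5671)·148/833 = 4.8746364 × 10^6.
Dept III: 18916²·(1 − 3290/18916)·117/3290 = 1.0511558 × 10^7.
Dept IV: 19229²·(1 − 1285/19229)·241/1285 = 6.4712753 × 10^7.
Dept I: 15076²·(1 − 3271/15076)·221/3271 = 1.2024412 × 10^7.
Sum = 9.2123359 × 10^7.
SE = √(9.2123359 × 10^7) = 9598.

9598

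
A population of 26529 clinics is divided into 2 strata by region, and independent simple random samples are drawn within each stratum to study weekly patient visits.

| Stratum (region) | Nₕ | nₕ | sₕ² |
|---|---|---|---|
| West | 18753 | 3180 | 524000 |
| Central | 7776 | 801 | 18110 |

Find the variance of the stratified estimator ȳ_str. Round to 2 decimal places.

Var(ȳ_str) = Σₕ Wₕ²(1 − fₕ)sₕ²/nₕ with Wₕ = Nₕ/N, N = 26529.
West: Wₕ = 0.70688680; term = 0.70688680²·(1 − 0.16957287)·524000/3180 = 68.376276.
Central: Wₕ = 0.29311320; term = 0.29311320²·(1 − 0.10300926)·18110/801 = 1.7423871.
Sum = 70.118663.

70.12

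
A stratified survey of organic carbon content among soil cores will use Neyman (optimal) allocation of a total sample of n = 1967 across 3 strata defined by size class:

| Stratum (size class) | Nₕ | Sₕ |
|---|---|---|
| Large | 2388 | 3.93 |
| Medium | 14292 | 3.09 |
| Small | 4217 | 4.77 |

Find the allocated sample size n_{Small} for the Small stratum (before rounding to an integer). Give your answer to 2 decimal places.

537.13

Neyman allocation: nₕ = n·NₕSₕ / Σⱼ NⱼSⱼ.
Σ NⱼSⱼ = 2388·3.93 + 14292·3.09 + 4217·4.77 = 73662.21.
n_{Small} = 1967·4217·4.77 / 73662.21 = 537.13.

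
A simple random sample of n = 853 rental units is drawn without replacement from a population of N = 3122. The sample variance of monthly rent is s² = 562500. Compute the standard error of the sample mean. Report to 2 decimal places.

Under SRS without replacement, Var(ȳ) = (1 − f)·s²/n with f = n/N = 853/3122 = 0.27322229.
Var(ȳ) = (1 − 0.27322229)·562500/853 = 0.72677771·659.43728 = 479.26431.
SE(ȳ) = √(479.26431) = 21.89.

21.89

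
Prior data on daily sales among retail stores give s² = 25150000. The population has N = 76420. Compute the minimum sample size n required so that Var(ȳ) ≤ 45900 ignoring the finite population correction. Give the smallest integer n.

548

Without fpc, n₀ = s²/D = 25150000/45900 = 547.9303.
Rounding up, n = 548.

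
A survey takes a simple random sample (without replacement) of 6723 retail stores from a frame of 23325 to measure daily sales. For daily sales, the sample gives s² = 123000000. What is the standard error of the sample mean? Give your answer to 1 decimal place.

Under SRS without replacement, Var(ȳ) = (1 − f)·s²/n with f = n/N = 6723/23325 = 0.28823151.
Var(ȳ) = (1 − 0.28823151)·123000000/6723 = 0.71176849·18295.404 = 13022.092.
SE(ȳ) = √(13022.092) = 114.1.

114.1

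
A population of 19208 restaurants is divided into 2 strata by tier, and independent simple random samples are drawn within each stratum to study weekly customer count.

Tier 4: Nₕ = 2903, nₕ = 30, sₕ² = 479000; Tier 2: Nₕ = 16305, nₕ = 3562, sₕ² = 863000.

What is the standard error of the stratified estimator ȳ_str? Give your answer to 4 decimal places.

22.3020

Var(ȳ_str) = Σₕ Wₕ²(1 − fₕ)sₕ²/nₕ with Wₕ = Nₕ/N, N = 19208.
Tier 4: Wₕ = 0.15113494; term = 0.15113494²·(1 − 0.01033414)·479000/30 = 360.93802.
Tier 2: Wₕ = 0.84886506; term = 0.84886506²·(1 − 0.21846059)·863000/3562 = 136.44106.
Sum = 497.37908.
SE = √(497.37908) = 22.3020.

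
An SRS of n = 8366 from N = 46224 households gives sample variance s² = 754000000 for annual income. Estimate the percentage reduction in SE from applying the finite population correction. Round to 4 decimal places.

9.5007

f = n/N = 8366/46224 = 0.18098823.
SE_no-fpc = √(s²/n) = 300.2111; SE_fpc = √((1−f)s²/n) = 271.68885.
Ratio = √(1−f) = 0.90499269. Reduction = 100·(1 − 0.90499269) = 9.5007%.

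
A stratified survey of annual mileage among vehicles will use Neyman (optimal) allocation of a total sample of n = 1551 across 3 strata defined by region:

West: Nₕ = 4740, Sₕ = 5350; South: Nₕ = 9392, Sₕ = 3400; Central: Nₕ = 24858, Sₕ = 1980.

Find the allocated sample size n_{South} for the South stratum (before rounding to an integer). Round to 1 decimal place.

Neyman allocation: nₕ = n·NₕSₕ / Σⱼ NⱼSⱼ.
Σ NⱼSⱼ = 4740·5350 + 9392·3400 + 24858·1980 = 1.0651064 × 10^8.
n_{South} = 1551·9392·3400 / (1.0651064 × 10^8) = 465.0.

465.0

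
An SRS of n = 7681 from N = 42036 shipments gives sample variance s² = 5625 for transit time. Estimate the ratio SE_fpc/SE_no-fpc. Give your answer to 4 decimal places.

0.9040

f = n/N = 7681/42036 = 0.18272433.
SE_no-fpc = √(s²/n) = 0.85576078; SE_fpc = √((1−f)s²/n) = 0.77363599.
Ratio = √(1−f) = 0.90403300.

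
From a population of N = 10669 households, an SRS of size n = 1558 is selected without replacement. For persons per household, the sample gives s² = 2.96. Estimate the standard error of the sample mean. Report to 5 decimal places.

Under SRS without replacement, Var(ȳ) = (1 − f)·s²/n with f = n/N = 1558/10669 = 0.14603056.
Var(ȳ) = (1 − 0.14603056)·2.96/1558 = 0.85396944·0.0018998716 = 0.0016224323.
SE(ȳ) = √(0.0016224323) = 0.04028.

0.04028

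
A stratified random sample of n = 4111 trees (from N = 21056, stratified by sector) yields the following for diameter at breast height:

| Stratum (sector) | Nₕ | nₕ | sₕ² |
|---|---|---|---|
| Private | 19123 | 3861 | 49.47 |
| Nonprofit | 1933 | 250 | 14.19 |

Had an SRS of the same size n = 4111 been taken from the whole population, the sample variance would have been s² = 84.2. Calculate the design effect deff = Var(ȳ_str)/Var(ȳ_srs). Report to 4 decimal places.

Var(ȳ_str) = Σ Wₕ²(1−fₕ)sₕ²/nₕ with Wₕ = Nₕ/21056:
  Private: (19123/21056)²·(1−3861/19123)·49.47/3861 = 0.0084344708
  Nonprofit: (1933/21056)²·(1−250/1933)·14.19/250 = 4.1649195 × 10^-4
  → Var(ȳ_str) = 0.0088509628.
Var(ȳ_srs) = (1 − 4111/21056)·84.2/4111 = 0.016482774.
deff = 0.0088509628 / 0.016482774 = 0.5370.

0.5370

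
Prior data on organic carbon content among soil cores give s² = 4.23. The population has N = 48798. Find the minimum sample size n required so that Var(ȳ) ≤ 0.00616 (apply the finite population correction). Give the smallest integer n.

Without fpc, n₀ = s²/D = 4.23/0.00616 = 686.6883.
With fpc, (1 − n/N)·s²/n ≤ D requires n ≥ n₀/(1 + n₀/N) = 686.6883/(1 + 686.6883/48798) = 677.1593.
Rounding up, n = 678.

678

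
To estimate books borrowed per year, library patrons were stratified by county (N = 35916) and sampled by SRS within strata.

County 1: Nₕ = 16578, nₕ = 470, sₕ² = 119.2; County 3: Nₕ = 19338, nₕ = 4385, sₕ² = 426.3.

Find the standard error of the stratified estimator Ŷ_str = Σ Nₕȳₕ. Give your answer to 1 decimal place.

Var(Ŷ_str) = Σₕ Nₕ²(1 − fₕ)sₕ²/nₕ.
County 1: 16578²·(1 − 470/16578)·119.2/470 = 6.772549 × 10^7.
County 3: 19338²·(1 − 4385/19338)·426.3/4385 = 2.8111604 × 10^7.
Sum = 9.5837094 × 10^7.
SE = √(9.5837094 × 10^7) = 9789.6.

9789.6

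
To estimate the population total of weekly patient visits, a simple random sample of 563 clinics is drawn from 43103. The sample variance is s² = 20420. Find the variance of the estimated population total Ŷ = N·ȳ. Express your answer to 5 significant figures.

6.6505 × 10^10

Var(Ŷ) = N²·Var(ȳ) = N²·(1 − n/N)·s²/n.
f = 563/43103 = 0.01306174; Var(ȳ) = 0.98693826·20420/563 = 35.796233.
Var(Ŷ) = 43103² · 35.796233 = 6.6504698 × 10^10.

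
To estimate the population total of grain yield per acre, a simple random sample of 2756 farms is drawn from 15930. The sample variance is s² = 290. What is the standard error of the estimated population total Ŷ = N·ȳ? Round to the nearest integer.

Var(Ŷ) = N²·Var(ȳ) = N²·(1 − n/N)·s²/n.
f = 2756/15930 = 0.17300691; Var(ȳ) = 0.82699309·290/2756 = 0.087020318.
Var(Ŷ) = 15930² · 0.087020318 = 2.2082702 × 10^7.
SE(Ŷ) = √(2.2082702 × 10^7) = 4699.

4699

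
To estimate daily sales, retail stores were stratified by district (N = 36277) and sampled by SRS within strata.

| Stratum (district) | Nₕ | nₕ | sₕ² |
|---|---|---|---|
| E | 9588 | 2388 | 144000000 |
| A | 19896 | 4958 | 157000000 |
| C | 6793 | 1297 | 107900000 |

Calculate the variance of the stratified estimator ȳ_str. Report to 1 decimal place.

Var(ȳ_str) = Σₕ Wₕ²(1 − fₕ)sₕ²/nₕ with Wₕ = Nₕ/N, N = 36277.
E: Wₕ = 0.26429969; term = 0.26429969²·(1 − 0.24906133)·144000000/2388 = 3163.195.
A: Wₕ = 0.54844667; term = 0.54844667²·(1 − 0.24919582)·157000000/4958 = 7151.3598.
C: Wₕ = 0.18725363; term = 0.18725363²·(1 − 0.19093184)·107900000/1297 = 2360.0819.
Sum = 12674.637.

12674.6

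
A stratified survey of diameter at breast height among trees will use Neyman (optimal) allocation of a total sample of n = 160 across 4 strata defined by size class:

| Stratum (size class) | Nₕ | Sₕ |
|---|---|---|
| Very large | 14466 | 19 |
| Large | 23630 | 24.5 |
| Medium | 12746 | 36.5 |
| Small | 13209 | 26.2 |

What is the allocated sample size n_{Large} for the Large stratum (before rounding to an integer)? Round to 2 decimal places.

55.63

Neyman allocation: nₕ = n·NₕSₕ / Σⱼ NⱼSⱼ.
Σ NⱼSⱼ = 14466·19 + 23630·24.5 + 12746·36.5 + 13209·26.2 = 1.6650938 × 10^6.
n_{Large} = 160·23630·24.5 / (1.6650938 × 10^6) = 55.63.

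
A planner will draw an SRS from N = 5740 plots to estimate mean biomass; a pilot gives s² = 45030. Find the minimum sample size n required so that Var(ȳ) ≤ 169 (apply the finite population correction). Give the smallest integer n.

255

Without fpc, n₀ = s²/D = 45030/169 = 266.4497.
With fpc, (1 − n/N)·s²/n ≤ D requires n ≥ n₀/(1 + n₀/N) = 266.4497/(1 + 266.4497/5740) = 254.6298.
Rounding up, n = 255.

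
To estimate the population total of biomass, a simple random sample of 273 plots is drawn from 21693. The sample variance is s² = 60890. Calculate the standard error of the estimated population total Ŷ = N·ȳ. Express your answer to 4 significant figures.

Var(Ŷ) = N²·Var(ȳ) = N²·(1 − n/N)·s²/n.
f = 273/21693 = 0.01258470; Var(ȳ) = 0.98741530·60890/273 = 220.2334.
Var(Ŷ) = 21693² · 220.2334 = 1.0363881 × 10^11.
SE(Ŷ) = √(1.0363881 × 10^11) = 321900.

321900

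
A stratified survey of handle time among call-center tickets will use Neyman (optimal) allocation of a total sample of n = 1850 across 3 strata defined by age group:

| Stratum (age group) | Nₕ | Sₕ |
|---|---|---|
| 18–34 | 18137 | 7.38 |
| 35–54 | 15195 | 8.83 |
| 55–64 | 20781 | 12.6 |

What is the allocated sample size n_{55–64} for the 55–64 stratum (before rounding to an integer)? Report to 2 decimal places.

Neyman allocation: nₕ = n·NₕSₕ / Σⱼ NⱼSⱼ.
Σ NⱼSⱼ = 18137·7.38 + 15195·8.83 + 20781·12.6 = 529863.51.
n_{55–64} = 1850·20781·12.6 / 529863.51 = 914.21.

914.21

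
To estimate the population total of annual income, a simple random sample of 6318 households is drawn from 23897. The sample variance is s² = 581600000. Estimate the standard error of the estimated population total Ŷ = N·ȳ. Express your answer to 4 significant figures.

6.219 × 10^6

Var(Ŷ) = N²·Var(ȳ) = N²·(1 − n/N)·s²/n.
f = 6318/23897 = 0.26438465; Var(ȳ) = 0.73561535·581600000/6318 = 67716.665.
Var(Ŷ) = 23897² · 67716.665 = 3.8670726 × 10^13.
SE(Ŷ) = √(3.8670726 × 10^13) = 6.219 × 10^6.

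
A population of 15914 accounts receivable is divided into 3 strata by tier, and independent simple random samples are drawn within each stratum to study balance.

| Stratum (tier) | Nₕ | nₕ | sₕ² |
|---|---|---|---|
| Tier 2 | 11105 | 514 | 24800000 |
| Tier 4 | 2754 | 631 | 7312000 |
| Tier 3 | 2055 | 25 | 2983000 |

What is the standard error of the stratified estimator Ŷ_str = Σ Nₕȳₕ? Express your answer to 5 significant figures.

Var(Ŷ_str) = Σₕ Nₕ²(1 − fₕ)sₕ²/nₕ.
Tier 2: 11105²·(1 − 514/11105)·24800000/514 = 5.6747155 × 10^12.
Tier 4: 2754²·(1 − 631/2754)·7312000/631 = 6.7751787 × 10^10.
Tier 3: 2055²·(1 − 25/2055)·2983000/25 = 4.9776128 × 10^11.
Sum = 6.2402286 × 10^12.
SE = √(6.2402286 × 10^12) = 2.4980 × 10^6.

2.4980 × 10^6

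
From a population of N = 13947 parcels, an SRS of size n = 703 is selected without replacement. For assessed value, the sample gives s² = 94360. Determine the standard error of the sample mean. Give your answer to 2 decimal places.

Under SRS without replacement, Var(ȳ) = (1 − f)·s²/n with f = n/N = 703/13947 = 0.05040511.
Var(ȳ) = (1 − 0.05040511)·94360/703 = 0.94959489·134.22475 = 127.45914.
SE(ȳ) = √(127.45914) = 11.29.

11.29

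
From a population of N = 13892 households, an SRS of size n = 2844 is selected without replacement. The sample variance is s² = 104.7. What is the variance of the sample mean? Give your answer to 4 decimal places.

Under SRS without replacement, Var(ȳ) = (1 − f)·s²/n with f = n/N = 2844/13892 = 0.20472214.
Var(ȳ) = (1 − 0.20472214)·104.7/2844 = 0.79527786·0.036814346 = 0.029277634.

0.0293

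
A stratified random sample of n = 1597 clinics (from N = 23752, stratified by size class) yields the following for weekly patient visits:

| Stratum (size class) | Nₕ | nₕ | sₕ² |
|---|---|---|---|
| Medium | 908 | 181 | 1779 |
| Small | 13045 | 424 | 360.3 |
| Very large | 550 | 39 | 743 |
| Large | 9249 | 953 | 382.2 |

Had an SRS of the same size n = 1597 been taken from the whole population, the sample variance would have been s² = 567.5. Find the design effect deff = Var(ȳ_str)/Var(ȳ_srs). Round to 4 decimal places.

Var(ȳ_str) = Σ Wₕ²(1−fₕ)sₕ²/nₕ with Wₕ = Nₕ/23752:
  Medium: (908/23752)²·(1−181/908)·1779/181 = 0.011500514
  Small: (13045/23752)²·(1−424/13045)·360.3/424 = 0.24799098
  Very large: (550/23752)²·(1−39/550)·743/39 = 0.0094909006
  Large: (9249/23752)²·(1−953/9249)·382.2/953 = 0.054545752
  → Var(ȳ_str) = 0.32352815.
Var(ȳ_srs) = (1 − 1597/23752)·567.5/1597 = 0.33146106.
deff = 0.32352815 / 0.33146106 = 0.9761.

0.9761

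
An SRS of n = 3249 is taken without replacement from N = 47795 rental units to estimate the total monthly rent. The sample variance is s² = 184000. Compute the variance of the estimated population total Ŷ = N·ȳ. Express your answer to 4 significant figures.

1.206 × 10^11

Var(Ŷ) = N²·Var(ȳ) = N²·(1 − n/N)·s²/n.
f = 3249/47795 = 0.06797782; Var(ȳ) = 0.93202218·184000/3249 = 52.783035.
Var(Ŷ) = 47795² · 52.783035 = 1.2057556 × 10^11.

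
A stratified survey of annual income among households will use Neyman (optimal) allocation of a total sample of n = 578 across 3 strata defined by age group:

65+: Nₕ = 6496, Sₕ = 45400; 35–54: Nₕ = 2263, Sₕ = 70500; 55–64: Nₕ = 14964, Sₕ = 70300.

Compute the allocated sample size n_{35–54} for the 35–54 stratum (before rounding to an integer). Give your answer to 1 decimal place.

61.2

Neyman allocation: nₕ = n·NₕSₕ / Σⱼ NⱼSⱼ.
Σ NⱼSⱼ = 6496·45400 + 2263·70500 + 14964·70300 = 1.5064291 × 10^9.
n_{35–54} = 578·2263·70500 / (1.5064291 × 10^9) = 61.2.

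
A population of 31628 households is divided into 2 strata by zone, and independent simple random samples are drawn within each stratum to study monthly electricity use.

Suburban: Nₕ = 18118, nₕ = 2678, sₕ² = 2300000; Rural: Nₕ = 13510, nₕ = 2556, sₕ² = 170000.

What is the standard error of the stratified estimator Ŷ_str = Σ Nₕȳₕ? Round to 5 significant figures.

Var(Ŷ_str) = Σₕ Nₕ²(1 − fₕ)sₕ²/nₕ.
Suburban: 18118²·(1 − 2678/18118)·2300000/2678 = 2.4025632 × 10^11.
Rural: 13510²·(1 − 2556/13510)·170000/2556 = 9.8427433 × 10^9.
Sum = 2.5009906 × 10^11.
SE = √(2.5009906 × 10^11) = 500100.

500100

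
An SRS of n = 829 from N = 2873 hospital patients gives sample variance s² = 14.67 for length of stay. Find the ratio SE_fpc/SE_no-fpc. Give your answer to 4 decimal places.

0.8435

f = n/N = 829/2873 = 0.28854856.
SE_no-fpc = √(s²/n) = 0.13302639; SE_fpc = √((1−f)s²/n) = 0.11220454.
Ratio = √(1−f) = 0.84347581.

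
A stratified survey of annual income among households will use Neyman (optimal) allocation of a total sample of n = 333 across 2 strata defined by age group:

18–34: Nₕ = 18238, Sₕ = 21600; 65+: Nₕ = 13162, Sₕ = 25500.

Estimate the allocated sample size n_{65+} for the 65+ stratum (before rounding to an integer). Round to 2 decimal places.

Neyman allocation: nₕ = n·NₕSₕ / Σⱼ NⱼSⱼ.
Σ NⱼSⱼ = 18238·21600 + 13162·25500 = 7.295718 × 10^8.
n_{65+} = 333·13162·25500 / (7.295718 × 10^8) = 153.19.

153.19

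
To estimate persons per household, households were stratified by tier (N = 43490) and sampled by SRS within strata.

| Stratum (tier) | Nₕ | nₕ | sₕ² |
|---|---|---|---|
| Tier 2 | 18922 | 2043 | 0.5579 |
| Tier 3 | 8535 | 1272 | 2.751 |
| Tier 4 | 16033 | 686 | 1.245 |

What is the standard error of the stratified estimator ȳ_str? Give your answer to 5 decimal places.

0.01879

Var(ȳ_str) = Σₕ Wₕ²(1 − fₕ)sₕ²/nₕ with Wₕ = Nₕ/N, N = 43490.
Tier 2: Wₕ = 0.43508853; term = 0.43508853²·(1 − 0.10796956)·0.5579/2043 = 4.6112953 × 10^-5.
Tier 3: Wₕ = 0.19625201; term = 0.19625201²·(1 − 0.14903339)·2.751/1272 = 7.088335 × 10^-5.
Tier 4: Wₕ = 0.36865946; term = 0.36865946²·(1 − 0.04278675)·1.245/686 = 2.3610474 × 10^-4.
Sum = 3.5310104 × 10^-4.
SE = √(3.5310104 × 10^-4) = 0.01879.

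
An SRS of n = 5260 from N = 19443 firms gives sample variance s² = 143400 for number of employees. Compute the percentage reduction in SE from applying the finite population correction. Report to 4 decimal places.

f = n/N = 5260/19443 = 0.27053438.
SE_no-fpc = √(s²/n) = 5.2213367; SE_fpc = √((1−f)s²/n) = 4.4594789.
Ratio = √(1−f) = 0.85408759. Reduction = 100·(1 − 0.85408759) = 14.5912%.

14.5912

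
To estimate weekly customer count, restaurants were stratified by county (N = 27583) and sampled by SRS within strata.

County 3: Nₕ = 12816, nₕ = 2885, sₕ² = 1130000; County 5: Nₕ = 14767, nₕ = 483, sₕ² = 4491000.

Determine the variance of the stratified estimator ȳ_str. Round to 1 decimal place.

2643.4

Var(ȳ_str) = Σₕ Wₕ²(1 − fₕ)sₕ²/nₕ with Wₕ = Nₕ/N, N = 27583.
County 3: Wₕ = 0.46463401; term = 0.46463401²·(1 − 0.22510924)·1130000/2885 = 65.523201.
County 5: Wₕ = 0.53536599; term = 0.53536599²·(1 − 0.03270807)·4491000/483 = 2577.8346.
Sum = 2643.3578.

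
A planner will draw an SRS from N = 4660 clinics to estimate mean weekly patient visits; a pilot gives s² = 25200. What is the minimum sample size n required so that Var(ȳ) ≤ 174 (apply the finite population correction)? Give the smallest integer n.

Without fpc, n₀ = s²/D = 25200/174 = 144.8276.
With fpc, (1 − n/N)·s²/n ≤ D requires n ≥ n₀/(1 + n₀/N) = 144.8276/(1 + 144.8276/4660) = 140.4622.
Rounding up, n = 141.

141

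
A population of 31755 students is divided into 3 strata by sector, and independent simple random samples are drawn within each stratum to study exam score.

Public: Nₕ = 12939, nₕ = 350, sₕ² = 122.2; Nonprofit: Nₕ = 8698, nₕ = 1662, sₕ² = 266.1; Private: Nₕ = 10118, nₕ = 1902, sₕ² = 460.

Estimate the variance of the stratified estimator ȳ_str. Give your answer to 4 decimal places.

0.0861

Var(ȳ_str) = Σₕ Wₕ²(1 − fₕ)sₕ²/nₕ with Wₕ = Nₕ/N, N = 31755.
Public: Wₕ = 0.40746339; term = 0.40746339²·(1 − 0.02705000)·122.2/350 = 0.056398931.
Nonprofit: Wₕ = 0.27390962; term = 0.27390962²·(1 − 0.19107841)·266.1/1662 = 0.0097170593.
Private: Wₕ = 0.31862699; term = 0.31862699²·(1 − 0.18798181)·460/1902 = 0.019937844.
Sum = 0.086053834.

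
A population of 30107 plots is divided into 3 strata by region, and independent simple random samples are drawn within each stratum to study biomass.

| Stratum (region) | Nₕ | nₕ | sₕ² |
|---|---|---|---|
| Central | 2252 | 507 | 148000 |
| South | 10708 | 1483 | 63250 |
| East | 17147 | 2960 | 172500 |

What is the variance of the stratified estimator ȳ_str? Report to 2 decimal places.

Var(ȳ_str) = Σₕ Wₕ²(1 − fₕ)sₕ²/nₕ with Wₕ = Nₕ/N, N = 30107.
Central: Wₕ = 0.07479988; term = 0.07479988²·(1 − 0.22513321)·148000/507 = 1.2655596.
South: Wₕ = 0.35566480; term = 0.35566480²·(1 − 0.13849458)·63250/1483 = 4.6479254.
East: Wₕ = 0.56953532; term = 0.56953532²·(1 − 0.17262495)·172500/2960 = 15.640158.
Sum = 21.553643.

21.55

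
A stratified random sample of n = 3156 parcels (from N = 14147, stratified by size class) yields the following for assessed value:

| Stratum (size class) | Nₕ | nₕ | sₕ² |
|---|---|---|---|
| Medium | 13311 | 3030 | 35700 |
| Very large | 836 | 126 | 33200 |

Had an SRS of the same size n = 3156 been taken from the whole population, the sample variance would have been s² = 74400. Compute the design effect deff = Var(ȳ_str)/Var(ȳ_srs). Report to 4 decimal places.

Var(ȳ_str) = Σ Wₕ²(1−fₕ)sₕ²/nₕ with Wₕ = Nₕ/14147:
  Medium: (13311/14147)²·(1−3030/13311)·35700/3030 = 8.0564353
  Very large: (836/14147)²·(1−126/836)·33200/126 = 0.78145407
  → Var(ȳ_str) = 8.8378894.
Var(ȳ_srs) = (1 − 3156/14147)·74400/3156 = 18.315079.
deff = 8.8378894 / 18.315079 = 0.4825.

0.4825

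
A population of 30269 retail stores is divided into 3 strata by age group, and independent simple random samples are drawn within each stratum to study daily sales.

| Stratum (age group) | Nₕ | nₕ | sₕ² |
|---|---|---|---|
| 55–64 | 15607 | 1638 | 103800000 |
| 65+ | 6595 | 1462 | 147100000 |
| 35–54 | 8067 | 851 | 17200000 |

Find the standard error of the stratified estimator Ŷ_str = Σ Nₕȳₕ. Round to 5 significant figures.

Var(Ŷ_str) = Σₕ Nₕ²(1 − fₕ)sₕ²/nₕ.
55–64: 15607²·(1 − 1638/15607)·103800000/1638 = 1.3815551 × 10^13.
65+: 6595²·(1 − 1462/6595)·147100000/1462 = 3.4060527 × 10^12.
35–54: 8067²·(1 − 851/8067)·17200000/851 = 1.1765421 × 10^12.
Sum = 1.8398146 × 10^13.
SE = √(1.8398146 × 10^13) = 4.2893 × 10^6.

4.2893 × 10^6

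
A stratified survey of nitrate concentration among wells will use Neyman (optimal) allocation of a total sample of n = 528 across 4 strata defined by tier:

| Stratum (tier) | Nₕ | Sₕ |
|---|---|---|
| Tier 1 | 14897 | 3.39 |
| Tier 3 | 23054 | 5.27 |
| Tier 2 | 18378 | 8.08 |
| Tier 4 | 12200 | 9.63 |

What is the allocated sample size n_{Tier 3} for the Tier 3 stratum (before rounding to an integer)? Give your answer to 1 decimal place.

Neyman allocation: nₕ = n·NₕSₕ / Σⱼ NⱼSⱼ.
Σ NⱼSⱼ = 14897·3.39 + 23054·5.27 + 18378·8.08 + 12200·9.63 = 437975.65.
n_{Tier 3} = 528·23054·5.27 / 437975.65 = 146.5.

146.5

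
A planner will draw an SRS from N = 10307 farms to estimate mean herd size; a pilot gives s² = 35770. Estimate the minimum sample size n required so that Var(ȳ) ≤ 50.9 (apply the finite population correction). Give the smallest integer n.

658

Without fpc, n₀ = s²/D = 35770/50.9 = 702.7505.
With fpc, (1 − n/N)·s²/n ≤ D requires n ≥ n₀/(1 + n₀/N) = 702.7505/(1 + 702.7505/10307) = 657.8941.
Rounding up, n = 658.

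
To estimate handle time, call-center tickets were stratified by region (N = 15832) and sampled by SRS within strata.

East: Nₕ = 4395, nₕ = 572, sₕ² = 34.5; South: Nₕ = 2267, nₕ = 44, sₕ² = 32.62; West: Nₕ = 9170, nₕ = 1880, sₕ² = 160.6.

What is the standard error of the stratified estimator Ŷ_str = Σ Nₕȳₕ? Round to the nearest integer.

Var(Ŷ_str) = Σₕ Nₕ²(1 − fₕ)sₕ²/nₕ.
East: 4395²·(1 − 572/4395)·34.5/572 = 1.0134125 × 10^6.
South: 2267²·(1 − 44/2267)·32.62/44 = 3.7361324 × 10^6.
West: 9170²·(1 − 1880/9170)·160.6/1880 = 5.710637 × 10^6.
Sum = 1.0460182 × 10^7.
SE = √(1.0460182 × 10^7) = 3234.

3234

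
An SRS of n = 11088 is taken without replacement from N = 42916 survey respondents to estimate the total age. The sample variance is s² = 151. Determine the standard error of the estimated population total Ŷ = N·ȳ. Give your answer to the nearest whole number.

Var(Ŷ) = N²·Var(ȳ) = N²·(1 − n/N)·s²/n.
f = 11088/42916 = 0.25836518; Var(ȳ) = 0.74163482·151/11088 = 0.010099825.
Var(Ŷ) = 42916² · 0.010099825 = 1.8601687 × 10^7.
SE(Ŷ) = √(1.8601687 × 10^7) = 4313.

4313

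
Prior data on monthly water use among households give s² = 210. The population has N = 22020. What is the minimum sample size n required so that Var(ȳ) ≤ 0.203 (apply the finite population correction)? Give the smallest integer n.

Without fpc, n₀ = s²/D = 210/0.203 = 1034.4828.
With fpc, (1 − n/N)·s²/n ≤ D requires n ≥ n₀/(1 + n₀/N) = 1034.4828/(1 + 1034.4828/22020) = 988.0643.
Rounding up, n = 989.

989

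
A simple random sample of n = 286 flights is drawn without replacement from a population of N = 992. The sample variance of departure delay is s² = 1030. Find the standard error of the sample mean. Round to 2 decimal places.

Under SRS without replacement, Var(ȳ) = (1 − f)·s²/n with f = n/N = 286/992 = 0.28830645.
Var(ȳ) = (1 − 0.28830645)·1030/286 = 0.71169355·3.6013986 = 2.5630921.
SE(ȳ) = √(2.5630921) = 1.60.

1.60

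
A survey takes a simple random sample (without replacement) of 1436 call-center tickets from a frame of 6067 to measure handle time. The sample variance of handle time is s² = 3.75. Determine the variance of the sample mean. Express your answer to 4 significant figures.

Under SRS without replacement, Var(ȳ) = (1 − f)·s²/n with f = n/N = 1436/6067 = 0.23669029.
Var(ȳ) = (1 − 0.23669029)·3.75/1436 = 0.76330971·0.0026114206 = 0.0019933227.

0.001993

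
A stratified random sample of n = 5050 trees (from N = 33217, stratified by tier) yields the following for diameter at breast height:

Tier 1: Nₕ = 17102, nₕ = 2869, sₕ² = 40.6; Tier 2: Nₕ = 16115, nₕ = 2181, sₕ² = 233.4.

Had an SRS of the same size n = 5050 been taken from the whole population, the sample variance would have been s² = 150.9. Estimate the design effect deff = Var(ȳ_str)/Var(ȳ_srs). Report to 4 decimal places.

Var(ȳ_str) = Σ Wₕ²(1−fₕ)sₕ²/nₕ with Wₕ = Nₕ/33217:
  Tier 1: (17102/33217)²·(1−2869/17102)·40.6/2869 = 0.0031218931
  Tier 2: (16115/33217)²·(1−2181/16115)·233.4/2181 = 0.021778627
  → Var(ȳ_str) = 0.02490052.
Var(ȳ_srs) = (1 − 5050/33217)·150.9/5050 = 0.025338334.
deff = 0.02490052 / 0.025338334 = 0.9827.

0.9827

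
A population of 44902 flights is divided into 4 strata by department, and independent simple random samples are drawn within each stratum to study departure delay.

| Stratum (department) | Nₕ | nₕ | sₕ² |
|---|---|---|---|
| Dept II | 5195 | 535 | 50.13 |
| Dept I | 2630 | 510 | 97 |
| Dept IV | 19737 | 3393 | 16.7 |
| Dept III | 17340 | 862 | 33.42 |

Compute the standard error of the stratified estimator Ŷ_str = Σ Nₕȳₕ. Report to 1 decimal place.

3999.3

Var(Ŷ_str) = Σₕ Nₕ²(1 − fₕ)sₕ²/nₕ.
Dept II: 5195²·(1 − 535/5195)·50.13/535 = 2.2683778 × 10^6.
Dept I: 2630²·(1 − 510/2630)·97/510 = 1.0604573 × 10^6.
Dept IV: 19737²·(1 − 3393/19737)·16.7/3393 = 1.5877134 × 10^6.
Dept III: 17340²·(1 − 862/17340)·33.42/862 = 1.1077781 × 10^7.
Sum = 1.599433 × 10^7.
SE = √(1.599433 × 10^7) = 3999.3.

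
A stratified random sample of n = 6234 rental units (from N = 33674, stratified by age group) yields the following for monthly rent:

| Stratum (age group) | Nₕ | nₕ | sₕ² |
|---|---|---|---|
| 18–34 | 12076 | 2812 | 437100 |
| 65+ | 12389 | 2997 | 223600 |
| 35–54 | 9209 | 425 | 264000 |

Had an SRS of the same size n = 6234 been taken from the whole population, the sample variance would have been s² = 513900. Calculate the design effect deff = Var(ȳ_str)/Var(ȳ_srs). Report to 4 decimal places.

Var(ȳ_str) = Σ Wₕ²(1−fₕ)sₕ²/nₕ with Wₕ = Nₕ/33674:
  18–34: (12076/33674)²·(1−2812/12076)·437100/2812 = 15.335492
  65+: (12389/33674)²·(1−2997/12389)·223600/2997 = 7.6557894
  35–54: (9209/33674)²·(1−425/9209)·264000/425 = 44.312921
  → Var(ȳ_str) = 67.304202.
Var(ȳ_srs) = (1 − 6234/33674)·513900/6234 = 67.174001.
deff = 67.304202 / 67.174001 = 1.0019.

1.0019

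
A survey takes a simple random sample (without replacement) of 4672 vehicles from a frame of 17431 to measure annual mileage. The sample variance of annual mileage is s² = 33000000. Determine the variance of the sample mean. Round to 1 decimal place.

Under SRS without replacement, Var(ȳ) = (1 − f)·s²/n with f = n/N = 4672/17431 = 0.26802823.
Var(ȳ) = (1 − 0.26802823)·33000000/4672 = 0.73197177·7063.3562 = 5170.1773.

5170.2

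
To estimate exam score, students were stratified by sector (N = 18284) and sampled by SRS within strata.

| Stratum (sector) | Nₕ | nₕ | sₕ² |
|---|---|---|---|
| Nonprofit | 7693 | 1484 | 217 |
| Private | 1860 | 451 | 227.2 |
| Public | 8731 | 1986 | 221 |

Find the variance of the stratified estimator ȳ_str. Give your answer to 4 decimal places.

Var(ȳ_str) = Σₕ Wₕ²(1 − fₕ)sₕ²/nₕ with Wₕ = Nₕ/N, N = 18284.
Nonprofit: Wₕ = 0.42075038; term = 0.42075038²·(1 − 0.19290264)·217/1484 = 0.020893.
Private: Wₕ = 0.10172829; term = 0.10172829²·(1 − 0.24247312)·227.2/451 = 0.0039492379.
Public: Wₕ = 0.47752133; term = 0.47752133²·(1 − 0.22746535)·221/1986 = 0.019602729.
Sum = 0.044444967.

0.0444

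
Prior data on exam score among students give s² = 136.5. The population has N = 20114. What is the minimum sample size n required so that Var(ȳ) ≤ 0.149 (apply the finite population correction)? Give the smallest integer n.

877

Without fpc, n₀ = s²/D = 136.5/0.149 = 916.1074.
With fpc, (1 − n/N)·s²/n ≤ D requires n ≥ n₀/(1 + n₀/N) = 916.1074/(1 + 916.1074/20114) = 876.2002.
Rounding up, n = 877.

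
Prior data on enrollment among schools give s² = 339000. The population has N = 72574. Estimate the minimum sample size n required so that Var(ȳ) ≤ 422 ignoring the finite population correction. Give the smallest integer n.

Without fpc, n₀ = s²/D = 339000/422 = 803.3175.
Rounding up, n = 804.

804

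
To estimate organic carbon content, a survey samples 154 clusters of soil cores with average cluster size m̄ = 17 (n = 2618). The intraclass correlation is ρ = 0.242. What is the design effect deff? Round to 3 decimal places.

deff = 1 + (17 − 1)·0.242 = 1 + 3.872 = 4.872.

4.872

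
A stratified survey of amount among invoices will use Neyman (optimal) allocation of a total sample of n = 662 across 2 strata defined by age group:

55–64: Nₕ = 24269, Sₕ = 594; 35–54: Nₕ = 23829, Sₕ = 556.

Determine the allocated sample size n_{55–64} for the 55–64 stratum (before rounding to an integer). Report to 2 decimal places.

Neyman allocation: nₕ = n·NₕSₕ / Σⱼ NⱼSⱼ.
Σ NⱼSⱼ = 24269·594 + 23829·556 = 2.766471 × 10^7.
n_{55–64} = 662·24269·594 / (2.766471 × 10^7) = 344.96.

344.96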